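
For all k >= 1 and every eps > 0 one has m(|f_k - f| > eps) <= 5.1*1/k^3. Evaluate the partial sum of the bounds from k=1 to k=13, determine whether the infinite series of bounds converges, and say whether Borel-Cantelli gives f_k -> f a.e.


Step 1: List the terms 5.1*1/k^3 for k = 1 to 13:
  k=1: 5.1
  k=2: 0.6375
  k=3: 0.188889
  k=4: 0.079687
  k=5: 0.0408
  k=6: 0.023611
  k=7: 0.014869
  k=8: 0.009961
  k=9: 0.006996
  k=10: 0.0051
  k=11: 0.003832
  k=12: 0.002951
  k=13: 0.002321
Step 2: Partial sum = 5.1 + 0.6375 + 0.188889 + 0.079687 + 0.0408 + 0.023611 + 0.014869 + 0.009961 + 0.006996 + 0.0051 + 0.003832 + 0.002951 + 0.002321
     = 6.116518
Step 3: The full series sum_(k>=1) 5.1*1/k^3 converges (p-series with p = 3 > 1; a constant multiple of a convergent series converges).
Step 4: Fix eps > 0. Since sum_k m(|f_k - f| > eps) < infinity, the Borel-Cantelli lemma gives
        m(limsup_k {|f_k - f| > eps}) = 0, i.e. for a.e. x, |f_k(x) - f(x)| <= eps for all large k.
        Applying this with eps = 1/j for j = 1, 2, ... and intersecting the countably many full-measure sets,
        for a.e. x we get limsup_k |f_k(x) - f(x)| <= 1/j for every j, hence f_k -> f almost everywhere.
Conclusion: series converges; Borel-Cantelli yields f_k -> f a.e.


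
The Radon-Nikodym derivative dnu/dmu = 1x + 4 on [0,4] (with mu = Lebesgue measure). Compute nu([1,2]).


nu(A) = integral_A (dnu/dmu) dmu = integral_1^2 (1x + 4) dx
Step 1: Antiderivative F(x) = (1/2)x^2 + 4x
Step 2: F(2) = (1/2)*2^2 + 4*2 = 2 + 8 = 10
Step 3: F(1) = (1/2)*1^2 + 4*1 = 0.5 + 4 = 4.5
Step 4: nu([1,2]) = F(2) - F(1) = 10 - 4.5 = 5.5


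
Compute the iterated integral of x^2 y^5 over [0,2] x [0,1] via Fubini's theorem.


By Fubini's theorem, the double integral factors as a product of single integrals:
Step 1: integral_0^2 x^2 dx = [x^3/3] from 0 to 2
     = 2^3/3 = 2.666667
Step 2: integral_0^1 y^5 dy = [y^6/6] from 0 to 1
     = 1^6/6 = 0.166667
Step 3: Double integral = 2.666667 * 0.166667 = 0.444444


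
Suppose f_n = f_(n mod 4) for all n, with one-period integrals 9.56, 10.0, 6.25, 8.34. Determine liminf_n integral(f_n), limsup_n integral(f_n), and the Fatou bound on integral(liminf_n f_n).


The sequence (integral(f_n)) is periodic with period 4, repeating the values 9.56, 10.0, 6.25, 8.34 indefinitely.
Step 1: For a periodic sequence, every tail (a_m, a_(m+1), ...) contains all 4 period values infinitely often.
Step 2: Hence inf of every tail = min of the period values = min(9.56, 10.0, 6.25, 8.34) = 6.25.
        liminf_n integral(f_n) = sup over m of (inf of tail from m) = 6.25.
Step 3: Similarly sup of every tail = max of the period values = 10.
        limsup_n integral(f_n) = 10.
Step 4: Fatou's lemma: integral(liminf_n f_n) <= liminf_n integral(f_n) = 6.25.
        So the integral of the pointwise liminf is at most 6.25.


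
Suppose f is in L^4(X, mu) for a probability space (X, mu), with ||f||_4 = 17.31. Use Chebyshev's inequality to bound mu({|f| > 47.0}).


Chebyshev/Markov inequality: mu(|f| > eps) <= (||f||_p / eps)^p
Step 1: ||f||_4 / eps = 17.31 / 47.0 = 0.368298
Step 2: Raise to power p = 4:
  (0.368298)^4 = 0.018399
Step 3: Therefore mu(|f| > 47.0) <= 0.018399


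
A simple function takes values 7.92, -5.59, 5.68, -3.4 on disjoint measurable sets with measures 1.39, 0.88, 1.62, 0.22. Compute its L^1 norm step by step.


Step 1: Compute |f_i|^1 for each value:
  |7.92|^1 = 7.92
  |-5.59|^1 = 5.59
  |5.68|^1 = 5.68
  |-3.4|^1 = 3.4
Step 2: Multiply by measures and sum:
  7.92 * 1.39 = 11.0088
  5.59 * 0.88 = 4.9192
  5.68 * 1.62 = 9.2016
  3.4 * 0.22 = 0.748
Sum = 11.0088 + 4.9192 + 9.2016 + 0.748 = 25.8776
Step 3: Take the p-th root:
||f||_1 = (25.8776)^(1/1) = 25.8776


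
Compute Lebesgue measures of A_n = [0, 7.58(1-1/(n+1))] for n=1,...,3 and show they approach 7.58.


By continuity of measure from below: if A_n increases to A, then m(A_n) -> m(A).
Here A = [0, 7.58], so m(A) = 7.58
Step 1: a_1 = 7.58*(1 - 1/2) = 3.79, m(A_1) = 3.79
Step 2: a_2 = 7.58*(1 - 1/3) = 5.0533, m(A_2) = 5.0533
Step 3: a_3 = 7.58*(1 - 1/4) = 5.685, m(A_3) = 5.685
Limit: m(A_n) -> m([0,7.58]) = 7.58


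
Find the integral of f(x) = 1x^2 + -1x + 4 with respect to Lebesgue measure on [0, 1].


The Lebesgue integral of a Riemann-integrable function agrees with the Riemann integral.
Antiderivative F(x) = (1/3)x^3 + (-1/2)x^2 + 4x
F(1) = (1/3)*1^3 + (-1/2)*1^2 + 4*1
     = (1/3)*1 + (-1/2)*1 + 4*1
     = 0.333333 + -0.5 + 4
     = 3.833333
F(0) = 0.0
Integral = F(1) - F(0) = 3.833333 - 0.0 = 3.833333


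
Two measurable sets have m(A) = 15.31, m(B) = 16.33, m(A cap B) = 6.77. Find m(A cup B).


By inclusion-exclusion: m(A u B) = m(A) + m(B) - m(A n B)
= 15.31 + 16.33 - 6.77
= 24.87


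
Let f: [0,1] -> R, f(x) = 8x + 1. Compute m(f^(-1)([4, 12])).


f^(-1)([4, 12]) = {x : 4 <= 8x + 1 <= 12}
Solving: (4 - 1)/8 <= x <= (12 - 1)/8
= [0.375, 1.375]
Intersecting with [0,1]: [0.375, 1]
Measure = 1 - 0.375 = 0.625


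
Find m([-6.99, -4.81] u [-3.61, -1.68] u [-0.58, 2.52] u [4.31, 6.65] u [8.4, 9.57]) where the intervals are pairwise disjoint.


For pairwise disjoint intervals, m(union) = sum of lengths.
= (-4.81 - -6.99) + (-1.68 - -3.61) + (2.52 - -0.58) + (6.65 - 4.31) + (9.57 - 8.4)
= 2.18 + 1.93 + 3.1 + 2.34 + 1.17
= 10.72


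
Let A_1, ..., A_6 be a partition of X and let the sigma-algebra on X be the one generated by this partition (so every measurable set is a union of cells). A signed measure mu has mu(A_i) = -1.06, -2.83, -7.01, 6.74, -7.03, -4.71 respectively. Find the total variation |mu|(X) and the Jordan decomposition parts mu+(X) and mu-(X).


Step 1: Every measurable set is a union of atoms (the cells / points), so a Hahn decomposition is
  obtained by grouping atoms by sign: P = union of atoms with mu > 0, N = union of the remaining atoms.
  Atoms in P (indices): 4;  atoms in N (indices): 1, 2, 3, 5, 6
  Positive values: 6.74
  Negative values: -1.06, -2.83, -7.01, -7.03, -4.71
Step 2: mu+(X) = mu(P) = sum of positive atom values = 6.74
Step 3: mu-(X) = -mu(N) = sum of |negative atom values| = 22.64
Step 4: |mu|(X) = mu+(X) + mu-(X) = 6.74 + 22.64 = 29.38


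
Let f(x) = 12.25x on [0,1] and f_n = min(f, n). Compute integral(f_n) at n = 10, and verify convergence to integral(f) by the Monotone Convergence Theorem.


f(x) = 12.25x on [0,1]; f_n(x) = min(12.25x, n). At n = 10:
Step 1: f(x) reaches 10 at x = 10/12.25 = 0.816327
Step 2: integral(f_10) = integral(12.25x, 0, 0.816327) + integral(10, 0.816327, 1)
       = 12.25*0.816327^2/2 + 10*(1 - 0.816327)
       = 4.081633 + 1.836735
       = 5.918367
Step 3: As n -> infinity, f_n increases to f, so by MCT integral(f_n) -> integral(f) = 12.25/2 = 6.125.
Convergence: integral(f_10) = 5.918367 -> 6.125 as n -> infinity


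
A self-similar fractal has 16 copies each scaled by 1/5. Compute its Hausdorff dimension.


For a self-similar set with N copies scaled by 1/r:
dim_H = log(N)/log(r) = log(16)/log(5)
= 2.772589/1.609438
= 1.722706


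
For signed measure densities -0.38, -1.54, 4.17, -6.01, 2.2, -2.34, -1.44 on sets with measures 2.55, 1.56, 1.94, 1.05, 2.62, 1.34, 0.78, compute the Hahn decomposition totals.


Step 1: Compute signed measure on each set:
  Set 1: -0.38 * 2.55 = -0.969
  Set 2: -1.54 * 1.56 = -2.4024
  Set 3: 4.17 * 1.94 = 8.0898
  Set 4: -6.01 * 1.05 = -6.3105
  Set 5: 2.2 * 2.62 = 5.764
  Set 6: -2.34 * 1.34 = -3.1356
  Set 7: -1.44 * 0.78 = -1.1232
Step 2: Total signed measure = (-0.969) + (-2.4024) + (8.0898) + (-6.3105) + (5.764) + (-3.1356) + (-1.1232)
     = -0.0869
Step 3: Positive part mu+(X) = sum of positive contributions = 13.8538
Step 4: Negative part mu-(X) = |sum of negative contributions| = 13.9407


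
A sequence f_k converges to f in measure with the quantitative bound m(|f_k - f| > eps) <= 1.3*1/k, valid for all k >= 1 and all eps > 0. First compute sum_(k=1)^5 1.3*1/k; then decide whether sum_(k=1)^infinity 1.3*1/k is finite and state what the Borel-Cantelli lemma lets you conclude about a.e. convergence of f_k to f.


Step 1: List the terms 1.3*1/k for k = 1 to 5:
  k=1: 1.3
  k=2: 0.65
  k=3: 0.433333
  k=4: 0.325
  k=5: 0.26
Step 2: Partial sum = 1.3 + 0.65 + 0.433333 + 0.325 + 0.26
     = 2.968333
Step 3: The full series sum_(k>=1) 1.3*1/k diverges (harmonic series, p = 1; a nonzero constant multiple of a divergent series diverges).
Step 4: The (first) Borel-Cantelli lemma requires a summable sequence of measures, so it does not apply here;
        from this bound alone no conclusion about a.e. convergence can be drawn (convergence in measure still
        gives an a.e.-convergent subsequence, but not a.e. convergence of the whole sequence).
Conclusion: series diverges; Borel-Cantelli is inconclusive about a.e. convergence of f_k.


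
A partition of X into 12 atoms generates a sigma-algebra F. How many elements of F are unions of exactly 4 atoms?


Each element of F is a union of some subset of the 12 atoms.
Elements that are unions of exactly 4 atoms correspond to 4-element subsets of the 12 atoms.
Count = C(12, 4) = 12! / (4! * 8!) = 495.


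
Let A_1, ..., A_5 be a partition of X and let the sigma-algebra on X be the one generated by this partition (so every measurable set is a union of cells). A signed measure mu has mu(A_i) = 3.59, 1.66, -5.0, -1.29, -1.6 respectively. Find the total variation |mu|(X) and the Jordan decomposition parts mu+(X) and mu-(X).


Step 1: Every measurable set is a union of atoms (the cells / points), so a Hahn decomposition is
  obtained by grouping atoms by sign: P = union of atoms with mu > 0, N = union of the remaining atoms.
  Atoms in P (indices): 1, 2;  atoms in N (indices): 3, 4, 5
  Positive values: 3.59, 1.66
  Negative values: -5, -1.29, -1.6
Step 2: mu+(X) = mu(P) = sum of positive atom values = 5.25
Step 3: mu-(X) = -mu(N) = sum of |negative atom values| = 7.89
Step 4: |mu|(X) = mu+(X) + mu-(X) = 5.25 + 7.89 = 13.14


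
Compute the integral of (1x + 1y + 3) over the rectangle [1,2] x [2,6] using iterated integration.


By Fubini, integrate in x first, then y.
Step 1: Fix y, integrate over x in [1,2]:
  integral(1x + 1y + 3, x=1..2)
  = 1*(2^2 - 1^2)/2 + (1y + 3)*(2 - 1)
  = 1.5 + (1y + 3)*1
  = 1.5 + 1y + 3
  = 4.5 + 1y
Step 2: Integrate over y in [2,6]:
  integral(4.5 + 1y, y=2..6)
  = 4.5*4 + 1*(6^2 - 2^2)/2
  = 18 + 16
  = 34


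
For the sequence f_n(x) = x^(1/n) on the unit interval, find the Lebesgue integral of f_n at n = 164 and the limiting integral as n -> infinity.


At n = 164: f_164(x) = x^(1/164).
Step 1: integral(x^(1/164), 0, 1) = [x^(1/164+1) / (1/164+1)] from 0 to 1
     = 1 / (1/164 + 1) = 1 / ((164+1)/164) = 164/(164+1)
     = 164/165 = 0.993939
Step 2: As n -> infinity, f_n(x) = x^(1/n) -> 1 for x in (0,1], and f_n is increasing in n.
By MCT, lim_n integral(f_n) = integral(lim_n f_n) = integral(1, 0, 1) = 1.
Step 3: Verify convergence: 164/165 = 0.993939 -> 1


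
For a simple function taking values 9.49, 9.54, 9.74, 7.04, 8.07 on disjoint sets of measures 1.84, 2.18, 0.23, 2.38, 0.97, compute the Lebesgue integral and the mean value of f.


Step 1: Integral = sum(value_i * measure_i)
= 9.49*1.84 + 9.54*2.18 + 9.74*0.23 + 7.04*2.38 + 8.07*0.97
= 17.4616 + 20.7972 + 2.2402 + 16.7552 + 7.8279
= 65.0821
Step 2: Total measure of domain = 1.84 + 2.18 + 0.23 + 2.38 + 0.97 = 7.6
Step 3: Average value = 65.0821 / 7.6 = 8.563434


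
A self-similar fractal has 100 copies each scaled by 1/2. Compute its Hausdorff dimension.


For a self-similar set with N copies scaled by 1/r:
dim_H = log(N)/log(r) = log(100)/log(2)
= 4.60517/0.693147
= 6.643856


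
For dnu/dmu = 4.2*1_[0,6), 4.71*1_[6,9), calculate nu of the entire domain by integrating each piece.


Integrate each piece of the Radon-Nikodym derivative:
Step 1: integral_0^6 4.2 dx = 4.2*(6-0) = 4.2*6 = 25.2
Step 2: integral_6^9 4.71 dx = 4.71*(9-6) = 4.71*3 = 14.13
Total: 25.2 + 14.13 = 39.33


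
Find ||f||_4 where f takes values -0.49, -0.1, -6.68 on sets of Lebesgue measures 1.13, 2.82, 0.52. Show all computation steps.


Step 1: Compute |f_i|^4 for each value:
  |-0.49|^4 = 0.057648
  |-0.1|^4 = 1.000000e-04
  |-6.68|^4 = 1991.158582
Step 2: Multiply by measures and sum:
  0.057648 * 1.13 = 0.065142
  1.000000e-04 * 2.82 = 2.820000e-04
  1991.158582 * 0.52 = 1035.402463
Sum = 0.065142 + 2.820000e-04 + 1035.402463 = 1035.467887
Step 3: Take the p-th root:
||f||_4 = (1035.467887)^(1/4) = 5.672626


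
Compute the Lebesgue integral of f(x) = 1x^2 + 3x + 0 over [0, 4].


The Lebesgue integral of a Riemann-integrable function agrees with the Riemann integral.
Antiderivative F(x) = (1/3)x^3 + (3/2)x^2 + 0x
F(4) = (1/3)*4^3 + (3/2)*4^2 + 0*4
     = (1/3)*64 + (3/2)*16 + 0*4
     = 21.333333 + 24 + 0
     = 45.333333
F(0) = 0.0
Integral = F(4) - F(0) = 45.333333 - 0.0 = 45.333333


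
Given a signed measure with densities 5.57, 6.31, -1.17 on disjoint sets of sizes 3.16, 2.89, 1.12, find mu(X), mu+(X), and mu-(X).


Step 1: Compute signed measure on each set:
  Set 1: 5.57 * 3.16 = 17.6012
  Set 2: 6.31 * 2.89 = 18.2359
  Set 3: -1.17 * 1.12 = -1.3104
Step 2: Total signed measure = (17.6012) + (18.2359) + (-1.3104)
     = 34.5267
Step 3: Positive part mu+(X) = sum of positive contributions = 35.8371
Step 4: Negative part mu-(X) = |sum of negative contributions| = 1.3104


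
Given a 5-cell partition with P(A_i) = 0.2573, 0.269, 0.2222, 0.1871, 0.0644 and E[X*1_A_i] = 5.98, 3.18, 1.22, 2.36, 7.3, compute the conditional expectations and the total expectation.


For each cell A_i: E[X|A_i] = E[X*1_A_i] / P(A_i)
Step 1: E[X|A_1] = 5.98 / 0.2573 = 23.241353
Step 2: E[X|A_2] = 3.18 / 0.269 = 11.821561
Step 3: E[X|A_3] = 1.22 / 0.2222 = 5.490549
Step 4: E[X|A_4] = 2.36 / 0.1871 = 12.613576
Step 5: E[X|A_5] = 7.3 / 0.0644 = 113.354037
Verification: E[X] = sum E[X*1_A_i] = 5.98 + 3.18 + 1.22 + 2.36 + 7.3 = 20.04


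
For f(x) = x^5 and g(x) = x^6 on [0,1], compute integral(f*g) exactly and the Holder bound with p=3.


Step 1: Exact integral of f*g = integral(x^11, 0, 1) = 1/12
     = 0.083333
Step 2: Holder bound with p=3, q=1.5:
  ||f||_p = (integral x^15 dx)^(1/3) = (1/16)^(1/3) = 0.39685
  ||g||_q = (integral x^9 dx)^(1/1.5) = (1/10)^(1/1.5) = 0.215443
Step 3: Holder bound = ||f||_p * ||g||_q = 0.39685 * 0.215443 = 0.085499
Verification: 0.083333 <= 0.085499 (Holder holds)


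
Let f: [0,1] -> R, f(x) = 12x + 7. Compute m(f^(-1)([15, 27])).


f^(-1)([15, 27]) = {x : 15 <= 12x + 7 <= 27}
Solving: (15 - 7)/12 <= x <= (27 - 7)/12
= [0.666667, 1.666667]
Intersecting with [0,1]: [0.666667, 1]
Measure = 1 - 0.666667 = 0.333333


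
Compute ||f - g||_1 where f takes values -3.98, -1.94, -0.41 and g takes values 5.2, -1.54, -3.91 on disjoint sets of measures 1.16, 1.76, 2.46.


Step 1: Compute differences f_i - g_i:
  -3.98 - 5.2 = -9.18
  -1.94 - -1.54 = -0.4
  -0.41 - -3.91 = 3.5
Step 2: Compute |diff|^1 * measure for each set:
  |-9.18|^1 * 1.16 = 9.18 * 1.16 = 10.6488
  |-0.4|^1 * 1.76 = 0.4 * 1.76 = 0.704
  |3.5|^1 * 2.46 = 3.5 * 2.46 = 8.61
Step 3: Sum = 19.9628
Step 4: ||f-g||_1 = (19.9628)^(1/1) = 19.9628


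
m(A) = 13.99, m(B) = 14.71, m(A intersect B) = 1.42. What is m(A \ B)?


m(A \ B) = m(A) - m(A n B)
= 13.99 - 1.42
= 12.57


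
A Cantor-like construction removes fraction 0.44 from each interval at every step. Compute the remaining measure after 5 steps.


Step 1: At each step, fraction remaining = 1 - 0.44 = 0.56
Step 2: After 5 steps, measure = (0.56)^5
Step 3: Computing the power step by step:
  After step 1: 0.56
  After step 2: 0.3136
  After step 3: 0.175616
  After step 4: 0.098345
  After step 5: 0.055073
Result = 0.055073


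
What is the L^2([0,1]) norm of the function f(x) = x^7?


Step 1: ||f||_2 = (integral_0^1 |x^7|^2 dx)^(1/2)
     = (integral_0^1 x^14 dx)^(1/2)
Step 2: integral_0^1 x^14 dx = [x^15/(15)] from 0 to 1 = 1^15/15
     = 1/15 = 0.066667
Step 3: ||f||_2 = (0.066667)^(1/2) = 0.258199


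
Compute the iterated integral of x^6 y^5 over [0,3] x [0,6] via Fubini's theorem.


By Fubini's theorem, the double integral factors as a product of single integrals:
Step 1: integral_0^3 x^6 dx = [x^7/7] from 0 to 3
     = 3^7/7 = 312.428571
Step 2: integral_0^6 y^5 dy = [y^6/6] from 0 to 6
     = 6^6/6 = 7776
Step 3: Double integral = 312.428571 * 7776 = 2.429445e+06


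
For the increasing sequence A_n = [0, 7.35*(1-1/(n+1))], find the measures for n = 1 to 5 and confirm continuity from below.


By continuity of measure from below: if A_n increases to A, then m(A_n) -> m(A).
Here A = [0, 7.35], so m(A) = 7.35
Step 1: a_1 = 7.35*(1 - 1/2) = 3.675, m(A_1) = 3.675
Step 2: a_2 = 7.35*(1 - 1/3) = 4.9, m(A_2) = 4.9
Step 3: a_3 = 7.35*(1 - 1/4) = 5.5125, m(A_3) = 5.5125
Step 4: a_4 = 7.35*(1 - 1/5) = 5.88, m(A_4) = 5.88
Step 5: a_5 = 7.35*(1 - 1/6) = 6.125, m(A_5) = 6.125
Limit: m(A_n) -> m([0,7.35]) = 7.35


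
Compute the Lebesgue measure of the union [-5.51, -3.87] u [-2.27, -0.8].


For pairwise disjoint intervals, m(union) = sum of lengths.
= (-3.87 - -5.51) + (-0.8 - -2.27)
= 1.64 + 1.47
= 3.11


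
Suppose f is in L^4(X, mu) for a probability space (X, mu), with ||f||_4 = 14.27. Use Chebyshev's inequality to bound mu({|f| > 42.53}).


Chebyshev/Markov inequality: mu(|f| > eps) <= (||f||_p / eps)^p
Step 1: ||f||_4 / eps = 14.27 / 42.53 = 0.335528
Step 2: Raise to power p = 4:
  (0.335528)^4 = 0.012674
Step 3: Therefore mu(|f| > 42.53) <= 0.012674


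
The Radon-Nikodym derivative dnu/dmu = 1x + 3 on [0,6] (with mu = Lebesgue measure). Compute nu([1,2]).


nu(A) = integral_A (dnu/dmu) dmu = integral_1^2 (1x + 3) dx
Step 1: Antiderivative F(x) = (1/2)x^2 + 3x
Step 2: F(2) = (1/2)*2^2 + 3*2 = 2 + 6 = 8
Step 3: F(1) = (1/2)*1^2 + 3*1 = 0.5 + 3 = 3.5
Step 4: nu([1,2]) = F(2) - F(1) = 8 - 3.5 = 4.5


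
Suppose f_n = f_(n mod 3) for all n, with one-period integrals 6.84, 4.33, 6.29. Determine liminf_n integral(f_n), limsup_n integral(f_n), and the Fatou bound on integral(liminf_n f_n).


The sequence (integral(f_n)) is periodic with period 3, repeating the values 6.84, 4.33, 6.29 indefinitely.
Step 1: For a periodic sequence, every tail (a_m, a_(m+1), ...) contains all 3 period values infinitely often.
Step 2: Hence inf of every tail = min of the period values = min(6.84, 4.33, 6.29) = 4.33.
        liminf_n integral(f_n) = sup over m of (inf of tail from m) = 4.33.
Step 3: Similarly sup of every tail = max of the period values = 6.84.
        limsup_n integral(f_n) = 6.84.
Step 4: Fatou's lemma: integral(liminf_n f_n) <= liminf_n integral(f_n) = 4.33.
        So the integral of the pointwise liminf is at most 4.33.


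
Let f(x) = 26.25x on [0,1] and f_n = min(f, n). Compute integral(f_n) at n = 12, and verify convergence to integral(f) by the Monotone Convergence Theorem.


f(x) = 26.25x on [0,1]; f_n(x) = min(26.25x, n). At n = 12:
Step 1: f(x) reaches 12 at x = 12/26.25 = 0.457143
Step 2: integral(f_12) = integral(26.25x, 0, 0.457143) + integral(12, 0.457143, 1)
       = 26.25*0.457143^2/2 + 12*(1 - 0.457143)
       = 2.742857 + 6.514286
       = 9.257143
Step 3: As n -> infinity, f_n increases to f, so by MCT integral(f_n) -> integral(f) = 26.25/2 = 13.125.
Convergence: integral(f_12) = 9.257143 -> 13.125 as n -> infinity


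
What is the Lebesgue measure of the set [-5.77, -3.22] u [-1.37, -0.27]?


For pairwise disjoint intervals, m(union) = sum of lengths.
= (-3.22 - -5.77) + (-0.27 - -1.37)
= 2.55 + 1.1
= 3.65


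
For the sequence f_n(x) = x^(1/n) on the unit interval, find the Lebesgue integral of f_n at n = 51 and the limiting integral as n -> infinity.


At n = 51: f_51(x) = x^(1/51).
Step 1: integral(x^(1/51), 0, 1) = [x^(1/51+1) / (1/51+1)] from 0 to 1
     = 1 / (1/51 + 1) = 1 / ((51+1)/51) = 51/(51+1)
     = 51/52 = 0.980769
Step 2: As n -> infinity, f_n(x) = x^(1/n) -> 1 for x in (0,1], and f_n is increasing in n.
By MCT, lim_n integral(f_n) = integral(lim_n f_n) = integral(1, 0, 1) = 1.
Step 3: Verify convergence: 51/52 = 0.980769 -> 1


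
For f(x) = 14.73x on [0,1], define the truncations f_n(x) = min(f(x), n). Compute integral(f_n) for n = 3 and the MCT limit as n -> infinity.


f(x) = 14.73x on [0,1]; f_n(x) = min(14.73x, n). At n = 3:
Step 1: f(x) reaches 3 at x = 3/14.73 = 0.203666
Step 2: integral(f_3) = integral(14.73x, 0, 0.203666) + integral(3, 0.203666, 1)
       = 14.73*0.203666^2/2 + 3*(1 - 0.203666)
       = 0.305499 + 2.389002
       = 2.694501
Step 3: As n -> infinity, f_n increases to f, so by MCT integral(f_n) -> integral(f) = 14.73/2 = 7.365.
Convergence: integral(f_3) = 2.694501 -> 7.365 as n -> infinity


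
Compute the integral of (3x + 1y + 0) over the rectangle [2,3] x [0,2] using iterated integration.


By Fubini, integrate in x first, then y.
Step 1: Fix y, integrate over x in [2,3]:
  integral(3x + 1y + 0, x=2..3)
  = 3*(3^2 - 2^2)/2 + (1y + 0)*(3 - 2)
  = 7.5 + (1y + 0)*1
  = 7.5 + 1y + 0
  = 7.5 + 1y
Step 2: Integrate over y in [0,2]:
  integral(7.5 + 1y, y=0..2)
  = 7.5*2 + 1*(2^2 - 0^2)/2
  = 15 + 2
  = 17


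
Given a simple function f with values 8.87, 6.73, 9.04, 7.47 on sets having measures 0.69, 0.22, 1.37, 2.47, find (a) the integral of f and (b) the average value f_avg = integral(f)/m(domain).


Step 1: Integral = sum(value_i * measure_i)
= 8.87*0.69 + 6.73*0.22 + 9.04*1.37 + 7.47*2.47
= 6.1203 + 1.4806 + 12.3848 + 18.4509
= 38.4366
Step 2: Total measure of domain = 0.69 + 0.22 + 1.37 + 2.47 = 4.75
Step 3: Average value = 38.4366 / 4.75 = 8.091916


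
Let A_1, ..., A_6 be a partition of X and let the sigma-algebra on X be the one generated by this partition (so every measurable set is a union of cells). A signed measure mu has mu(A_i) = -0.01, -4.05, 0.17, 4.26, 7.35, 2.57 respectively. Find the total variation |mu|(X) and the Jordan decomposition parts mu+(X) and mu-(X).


Step 1: Every measurable set is a union of atoms (the cells / points), so a Hahn decomposition is
  obtained by grouping atoms by sign: P = union of atoms with mu > 0, N = union of the remaining atoms.
  Atoms in P (indices): 3, 4, 5, 6;  atoms in N (indices): 1, 2
  Positive values: 0.17, 4.26, 7.35, 2.57
  Negative values: -0.01, -4.05
Step 2: mu+(X) = mu(P) = sum of positive atom values = 14.35
Step 3: mu-(X) = -mu(N) = sum of |negative atom values| = 4.06
Step 4: |mu|(X) = mu+(X) + mu-(X) = 14.35 + 4.06 = 18.41


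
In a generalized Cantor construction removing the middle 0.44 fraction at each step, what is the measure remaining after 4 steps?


Step 1: At each step, fraction remaining = 1 - 0.44 = 0.56
Step 2: After 4 steps, measure = (0.56)^4
Step 3: Computing the power step by step:
  After step 1: 0.56
  After step 2: 0.3136
  After step 3: 0.175616
  After step 4: 0.098345
Result = 0.098345


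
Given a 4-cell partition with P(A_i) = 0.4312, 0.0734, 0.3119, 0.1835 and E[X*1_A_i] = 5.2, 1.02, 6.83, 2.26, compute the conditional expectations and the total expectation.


For each cell A_i: E[X|A_i] = E[X*1_A_i] / P(A_i)
Step 1: E[X|A_1] = 5.2 / 0.4312 = 12.059369
Step 2: E[X|A_2] = 1.02 / 0.0734 = 13.896458
Step 3: E[X|A_3] = 6.83 / 0.3119 = 21.898044
Step 4: E[X|A_4] = 2.26 / 0.1835 = 12.316076
Verification: E[X] = sum E[X*1_A_i] = 5.2 + 1.02 + 6.83 + 2.26 = 15.31


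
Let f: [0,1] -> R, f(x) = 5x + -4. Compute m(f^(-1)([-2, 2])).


f^(-1)([-2, 2]) = {x : -2 <= 5x + -4 <= 2}
Solving: (-2 - -4)/5 <= x <= (2 - -4)/5
= [0.4, 1.2]
Intersecting with [0,1]: [0.4, 1]
Measure = 1 - 0.4 = 0.6


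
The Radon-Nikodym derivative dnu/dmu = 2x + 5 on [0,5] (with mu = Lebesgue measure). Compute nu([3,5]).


nu(A) = integral_A (dnu/dmu) dmu = integral_3^5 (2x + 5) dx
Step 1: Antiderivative F(x) = (2/2)x^2 + 5x
Step 2: F(5) = (2/2)*5^2 + 5*5 = 25 + 25 = 50
Step 3: F(3) = (2/2)*3^2 + 5*3 = 9 + 15 = 24
Step 4: nu([3,5]) = F(5) - F(3) = 50 - 24 = 26


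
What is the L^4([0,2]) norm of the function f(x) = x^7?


Step 1: ||f||_4 = (integral_0^2 |x^7|^4 dx)^(1/4)
     = (integral_0^2 x^28 dx)^(1/4)
Step 2: integral_0^2 x^28 dx = [x^29/(29)] from 0 to 2 = 2^29/29
     = 536870912/29 = 1.851279e+07
Step 3: ||f||_4 = (1.851279e+07)^(1/4) = 65.594582


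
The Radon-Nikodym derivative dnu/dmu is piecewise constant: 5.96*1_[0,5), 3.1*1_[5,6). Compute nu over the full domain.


Integrate each piece of the Radon-Nikodym derivative:
Step 1: integral_0^5 5.96 dx = 5.96*(5-0) = 5.96*5 = 29.8
Step 2: integral_5^6 3.1 dx = 3.1*(6-5) = 3.1*1 = 3.1
Total: 29.8 + 3.1 = 32.9


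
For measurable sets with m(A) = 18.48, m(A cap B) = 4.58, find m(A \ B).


m(A \ B) = m(A) - m(A n B)
= 18.48 - 4.58
= 13.9


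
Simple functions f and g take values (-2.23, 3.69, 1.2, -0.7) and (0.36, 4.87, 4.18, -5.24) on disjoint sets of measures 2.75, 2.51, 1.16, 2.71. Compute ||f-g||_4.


Step 1: Compute differences f_i - g_i:
  -2.23 - 0.36 = -2.59
  3.69 - 4.87 = -1.18
  1.2 - 4.18 = -2.98
  -0.7 - -5.24 = 4.54
Step 2: Compute |diff|^4 * measure for each set:
  |-2.59|^4 * 2.75 = 44.998606 * 2.75 = 123.746165
  |-1.18|^4 * 2.51 = 1.938778 * 2.51 = 4.866332
  |-2.98|^4 * 1.16 = 78.861504 * 1.16 = 91.479345
  |4.54|^4 * 2.71 = 424.838055 * 2.71 = 1151.311128
Step 3: Sum = 1371.40297
Step 4: ||f-g||_4 = (1371.40297)^(1/4) = 6.08543


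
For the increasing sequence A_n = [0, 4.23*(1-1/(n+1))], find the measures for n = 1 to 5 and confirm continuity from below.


By continuity of measure from below: if A_n increases to A, then m(A_n) -> m(A).
Here A = [0, 4.23], so m(A) = 4.23
Step 1: a_1 = 4.23*(1 - 1/2) = 2.115, m(A_1) = 2.115
Step 2: a_2 = 4.23*(1 - 1/3) = 2.82, m(A_2) = 2.82
Step 3: a_3 = 4.23*(1 - 1/4) = 3.1725, m(A_3) = 3.1725
Step 4: a_4 = 4.23*(1 - 1/5) = 3.384, m(A_4) = 3.384
Step 5: a_5 = 4.23*(1 - 1/6) = 3.525, m(A_5) = 3.525
Limit: m(A_n) -> m([0,4.23]) = 4.23


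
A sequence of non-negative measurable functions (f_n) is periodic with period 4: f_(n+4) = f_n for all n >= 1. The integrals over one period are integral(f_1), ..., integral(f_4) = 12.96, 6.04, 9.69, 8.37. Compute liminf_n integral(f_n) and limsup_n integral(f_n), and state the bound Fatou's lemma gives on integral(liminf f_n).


The sequence (integral(f_n)) is periodic with period 4, repeating the values 12.96, 6.04, 9.69, 8.37 indefinitely.
Step 1: For a periodic sequence, every tail (a_m, a_(m+1), ...) contains all 4 period values infinitely often.
Step 2: Hence inf of every tail = min of the period values = min(12.96, 6.04, 9.69, 8.37) = 6.04.
        liminf_n integral(f_n) = sup over m of (inf of tail from m) = 6.04.
Step 3: Similarly sup of every tail = max of the period values = 12.96.
        limsup_n integral(f_n) = 12.96.
Step 4: Fatou's lemma: integral(liminf_n f_n) <= liminf_n integral(f_n) = 6.04.
        So the integral of the pointwise liminf is at most 6.04.


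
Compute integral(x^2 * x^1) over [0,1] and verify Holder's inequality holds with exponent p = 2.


Step 1: Exact integral of f*g = integral(x^3, 0, 1) = 1/4
     = 0.25
Step 2: Holder bound with p=2, q=2:
  ||f||_p = (integral x^4 dx)^(1/2) = (1/5)^(1/2) = 0.447214
  ||g||_q = (integral x^2 dx)^(1/2) = (1/3)^(1/2) = 0.57735
Step 3: Holder bound = ||f||_p * ||g||_q = 0.447214 * 0.57735 = 0.258199
Verification: 0.25 <= 0.258199 (Holder holds)


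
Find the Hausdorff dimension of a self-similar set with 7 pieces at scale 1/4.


For a self-similar set with N copies scaled by 1/r:
dim_H = log(N)/log(r) = log(7)/log(4)
= 1.94591/1.386294
= 1.403677


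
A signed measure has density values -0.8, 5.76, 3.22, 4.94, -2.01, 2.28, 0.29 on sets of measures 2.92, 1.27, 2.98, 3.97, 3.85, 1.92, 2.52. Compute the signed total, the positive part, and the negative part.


Step 1: Compute signed measure on each set:
  Set 1: -0.8 * 2.92 = -2.336
  Set 2: 5.76 * 1.27 = 7.3152
  Set 3: 3.22 * 2.98 = 9.5956
  Set 4: 4.94 * 3.97 = 19.6118
  Set 5: -2.01 * 3.85 = -7.7385
  Set 6: 2.28 * 1.92 = 4.3776
  Set 7: 0.29 * 2.52 = 0.7308
Step 2: Total signed measure = (-2.336) + (7.3152) + (9.5956) + (19.6118) + (-7.7385) + (4.3776) + (0.7308)
     = 31.5565
Step 3: Positive part mu+(X) = sum of positive contributions = 41.631
Step 4: Negative part mu-(X) = |sum of negative contributions| = 10.0745


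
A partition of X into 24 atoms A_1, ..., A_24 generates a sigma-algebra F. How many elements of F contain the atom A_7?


Each element of F is a union of some subset S of the 24 atoms.
The element contains A_7 iff A_7 is in S.
So we count subsets S of {A_1,...,A_24} with A_7 in S: choose freely among the other 23 atoms.
Count = 2^(24-1) = 2^23 = 8388608.


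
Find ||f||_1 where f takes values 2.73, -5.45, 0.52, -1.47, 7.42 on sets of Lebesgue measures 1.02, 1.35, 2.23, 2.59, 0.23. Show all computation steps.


Step 1: Compute |f_i|^1 for each value:
  |2.73|^1 = 2.73
  |-5.45|^1 = 5.45
  |0.52|^1 = 0.52
  |-1.47|^1 = 1.47
  |7.42|^1 = 7.42
Step 2: Multiply by measures and sum:
  2.73 * 1.02 = 2.7846
  5.45 * 1.35 = 7.3575
  0.52 * 2.23 = 1.1596
  1.47 * 2.59 = 3.8073
  7.42 * 0.23 = 1.7066
Sum = 2.7846 + 7.3575 + 1.1596 + 3.8073 + 1.7066 = 16.8156
Step 3: Take the p-th root:
||f||_1 = (16.8156)^(1/1) = 16.8156


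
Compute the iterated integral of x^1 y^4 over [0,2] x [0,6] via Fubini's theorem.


By Fubini's theorem, the double integral factors as a product of single integrals:
Step 1: integral_0^2 x^1 dx = [x^2/2] from 0 to 2
     = 2^2/2 = 2
Step 2: integral_0^6 y^4 dy = [y^5/5] from 0 to 6
     = 6^5/5 = 1555.2
Step 3: Double integral = 2 * 1555.2 = 3110.4


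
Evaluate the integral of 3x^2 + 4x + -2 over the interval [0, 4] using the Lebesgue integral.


The Lebesgue integral of a Riemann-integrable function agrees with the Riemann integral.
Antiderivative F(x) = (3/3)x^3 + (4/2)x^2 + -2x
F(4) = (3/3)*4^3 + (4/2)*4^2 + -2*4
     = (3/3)*64 + (4/2)*16 + -2*4
     = 64 + 32 + -8
     = 88
F(0) = 0.0
Integral = F(4) - F(0) = 88 - 0.0 = 88


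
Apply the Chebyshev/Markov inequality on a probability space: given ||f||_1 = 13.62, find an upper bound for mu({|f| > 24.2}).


Chebyshev/Markov inequality: mu(|f| > eps) <= (||f||_p / eps)^p
Step 1: ||f||_1 / eps = 13.62 / 24.2 = 0.56281
Step 2: Raise to power p = 1:
  (0.56281)^1 = 0.56281
Step 3: Therefore mu(|f| > 24.2) <= 0.56281


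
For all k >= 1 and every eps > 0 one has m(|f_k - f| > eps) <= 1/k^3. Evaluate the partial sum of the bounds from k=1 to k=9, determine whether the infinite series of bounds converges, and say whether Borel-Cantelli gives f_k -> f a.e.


Step 1: List the terms 1/k^3 for k = 1 to 9:
  k=1: 1
  k=2: 0.125
  k=3: 0.037037
  k=4: 0.015625
  k=5: 0.008
  k=6: 0.00463
  k=7: 0.002915
  k=8: 0.001953
  k=9: 0.001372
Step 2: Partial sum = 1 + 0.125 + 0.037037 + 0.015625 + 0.008 + 0.00463 + 0.002915 + 0.001953 + 0.001372
     = 1.196532
Step 3: The full series sum_(k>=1) 1/k^3 converges (p-series with p = 3 > 1; a constant multiple of a convergent series converges).
Step 4: Fix eps > 0. Since sum_k m(|f_k - f| > eps) < infinity, the Borel-Cantelli lemma gives
        m(limsup_k {|f_k - f| > eps}) = 0, i.e. for a.e. x, |f_k(x) - f(x)| <= eps for all large k.
        Applying this with eps = 1/j for j = 1, 2, ... and intersecting the countably many full-measure sets,
        for a.e. x we get limsup_k |f_k(x) - f(x)| <= 1/j for every j, hence f_k -> f almost everywhere.
Conclusion: series converges; Borel-Cantelli yields f_k -> f a.e.


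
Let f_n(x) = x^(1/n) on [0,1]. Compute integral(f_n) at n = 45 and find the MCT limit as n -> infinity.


At n = 45: f_45(x) = x^(1/45).
Step 1: integral(x^(1/45), 0, 1) = [x^(1/45+1) / (1/45+1)] from 0 to 1
     = 1 / (1/45 + 1) = 1 / ((45+1)/45) = 45/(45+1)
     = 45/46 = 0.978261
Step 2: As n -> infinity, f_n(x) = x^(1/n) -> 1 for x in (0,1], and f_n is increasing in n.
By MCT, lim_n integral(f_n) = integral(lim_n f_n) = integral(1, 0, 1) = 1.
Step 3: Verify convergence: 45/46 = 0.978261 -> 1


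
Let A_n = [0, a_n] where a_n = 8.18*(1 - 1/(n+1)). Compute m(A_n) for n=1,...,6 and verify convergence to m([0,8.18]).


By continuity of measure from below: if A_n increases to A, then m(A_n) -> m(A).
Here A = [0, 8.18], so m(A) = 8.18
Step 1: a_1 = 8.18*(1 - 1/2) = 4.09, m(A_1) = 4.09
Step 2: a_2 = 8.18*(1 - 1/3) = 5.4533, m(A_2) = 5.4533
Step 3: a_3 = 8.18*(1 - 1/4) = 6.135, m(A_3) = 6.135
Step 4: a_4 = 8.18*(1 - 1/5) = 6.544, m(A_4) = 6.544
Step 5: a_5 = 8.18*(1 - 1/6) = 6.8167, m(A_5) = 6.8167
Step 6: a_6 = 8.18*(1 - 1/7) = 7.0114, m(A_6) = 7.0114
Limit: m(A_n) -> m([0,8.18]) = 8.18


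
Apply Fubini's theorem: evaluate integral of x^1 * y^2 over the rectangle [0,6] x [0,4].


By Fubini's theorem, the double integral factors as a product of single integrals:
Step 1: integral_0^6 x^1 dx = [x^2/2] from 0 to 6
     = 6^2/2 = 18
Step 2: integral_0^4 y^2 dy = [y^3/3] from 0 to 4
     = 4^3/3 = 21.333333
Step 3: Double integral = 18 * 21.333333 = 384


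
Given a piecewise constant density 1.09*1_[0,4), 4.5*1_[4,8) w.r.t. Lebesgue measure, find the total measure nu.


Integrate each piece of the Radon-Nikodym derivative:
Step 1: integral_0^4 1.09 dx = 1.09*(4-0) = 1.09*4 = 4.36
Step 2: integral_4^8 4.5 dx = 4.5*(8-4) = 4.5*4 = 18
Total: 4.36 + 18 = 22.36


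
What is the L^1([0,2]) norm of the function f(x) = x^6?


Step 1: ||f||_1 = (integral_0^2 |x^6|^1 dx)^(1/1)
     = (integral_0^2 x^6 dx)^(1/1)
Step 2: integral_0^2 x^6 dx = [x^7/(7)] from 0 to 2 = 2^7/7
     = 128/7 = 18.285714
Step 3: ||f||_1 = (18.285714)^(1/1) = 18.285714


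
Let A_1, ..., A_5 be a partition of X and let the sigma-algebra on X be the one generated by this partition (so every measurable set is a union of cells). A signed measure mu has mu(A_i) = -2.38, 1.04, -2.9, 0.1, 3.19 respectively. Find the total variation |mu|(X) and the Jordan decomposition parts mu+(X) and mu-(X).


Step 1: Every measurable set is a union of atoms (the cells / points), so a Hahn decomposition is
  obtained by grouping atoms by sign: P = union of atoms with mu > 0, N = union of the remaining atoms.
  Atoms in P (indices): 2, 4, 5;  atoms in N (indices): 1, 3
  Positive values: 1.04, 0.1, 3.19
  Negative values: -2.38, -2.9
Step 2: mu+(X) = mu(P) = sum of positive atom values = 4.33
Step 3: mu-(X) = -mu(N) = sum of |negative atom values| = 5.28
Step 4: |mu|(X) = mu+(X) + mu-(X) = 4.33 + 5.28 = 9.61


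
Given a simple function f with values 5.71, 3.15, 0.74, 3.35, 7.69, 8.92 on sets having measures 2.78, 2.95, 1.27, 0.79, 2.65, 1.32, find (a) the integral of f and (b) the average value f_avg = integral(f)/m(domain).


Step 1: Integral = sum(value_i * measure_i)
= 5.71*2.78 + 3.15*2.95 + 0.74*1.27 + 3.35*0.79 + 7.69*2.65 + 8.92*1.32
= 15.8738 + 9.2925 + 0.9398 + 2.6465 + 20.3785 + 11.7744
= 60.9055
Step 2: Total measure of domain = 2.78 + 2.95 + 1.27 + 0.79 + 2.65 + 1.32 = 11.76
Step 3: Average value = 60.9055 / 11.76 = 5.179039


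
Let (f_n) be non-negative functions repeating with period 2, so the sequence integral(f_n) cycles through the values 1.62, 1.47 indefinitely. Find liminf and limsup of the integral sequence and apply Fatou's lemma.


The sequence (integral(f_n)) is periodic with period 2, repeating the values 1.62, 1.47 indefinitely.
Step 1: For a periodic sequence, every tail (a_m, a_(m+1), ...) contains all 2 period values infinitely often.
Step 2: Hence inf of every tail = min of the period values = min(1.62, 1.47) = 1.47.
        liminf_n integral(f_n) = sup over m of (inf of tail from m) = 1.47.
Step 3: Similarly sup of every tail = max of the period values = 1.62.
        limsup_n integral(f_n) = 1.62.
Step 4: Fatou's lemma: integral(liminf_n f_n) <= liminf_n integral(f_n) = 1.47.
        So the integral of the pointwise liminf is at most 1.47.


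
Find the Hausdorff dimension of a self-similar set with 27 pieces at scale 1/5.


For a self-similar set with N copies scaled by 1/r:
dim_H = log(N)/log(r) = log(27)/log(5)
= 3.295837/1.609438
= 2.047819


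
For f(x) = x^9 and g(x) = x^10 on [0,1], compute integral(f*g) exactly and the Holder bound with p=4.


Step 1: Exact integral of f*g = integral(x^19, 0, 1) = 1/20
     = 0.05
Step 2: Holder bound with p=4, q=1.333333:
  ||f||_p = (integral x^36 dx)^(1/4) = (1/37)^(1/4) = 0.405461
  ||g||_q = (integral x^13.333333 dx)^(1/1.333333) = (1/14.333333)^(1/1.333333) = 0.13575
Step 3: Holder bound = ||f||_p * ||g||_q = 0.405461 * 0.13575 = 0.055041
Verification: 0.05 <= 0.055041 (Holder holds)


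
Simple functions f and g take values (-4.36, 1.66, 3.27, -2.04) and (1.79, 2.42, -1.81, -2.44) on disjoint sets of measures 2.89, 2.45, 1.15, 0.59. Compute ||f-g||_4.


Step 1: Compute differences f_i - g_i:
  -4.36 - 1.79 = -6.15
  1.66 - 2.42 = -0.76
  3.27 - -1.81 = 5.08
  -2.04 - -2.44 = 0.4
Step 2: Compute |diff|^4 * measure for each set:
  |-6.15|^4 * 2.89 = 1430.541506 * 2.89 = 4134.264953
  |-0.76|^4 * 2.45 = 0.333622 * 2.45 = 0.817373
  |5.08|^4 * 1.15 = 665.970281 * 1.15 = 765.865823
  |0.4|^4 * 0.59 = 0.0256 * 0.59 = 0.015104
Step 3: Sum = 4900.963253
Step 4: ||f-g||_4 = (4900.963253)^(1/4) = 8.367011


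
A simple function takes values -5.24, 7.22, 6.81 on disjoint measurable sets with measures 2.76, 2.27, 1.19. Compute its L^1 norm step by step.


Step 1: Compute |f_i|^1 for each value:
  |-5.24|^1 = 5.24
  |7.22|^1 = 7.22
  |6.81|^1 = 6.81
Step 2: Multiply by measures and sum:
  5.24 * 2.76 = 14.4624
  7.22 * 2.27 = 16.3894
  6.81 * 1.19 = 8.1039
Sum = 14.4624 + 16.3894 + 8.1039 = 38.9557
Step 3: Take the p-th root:
||f||_1 = (38.9557)^(1/1) = 38.9557


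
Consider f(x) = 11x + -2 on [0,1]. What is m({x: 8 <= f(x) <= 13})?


f^(-1)([8, 13]) = {x : 8 <= 11x + -2 <= 13}
Solving: (8 - -2)/11 <= x <= (13 - -2)/11
= [0.909091, 1.363636]
Intersecting with [0,1]: [0.909091, 1]
Measure = 1 - 0.909091 = 0.090909


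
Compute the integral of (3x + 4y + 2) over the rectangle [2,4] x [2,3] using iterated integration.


By Fubini, integrate in x first, then y.
Step 1: Fix y, integrate over x in [2,4]:
  integral(3x + 4y + 2, x=2..4)
  = 3*(4^2 - 2^2)/2 + (4y + 2)*(4 - 2)
  = 18 + (4y + 2)*2
  = 18 + 8y + 4
  = 22 + 8y
Step 2: Integrate over y in [2,3]:
  integral(22 + 8y, y=2..3)
  = 22*1 + 8*(3^2 - 2^2)/2
  = 22 + 20
  = 42


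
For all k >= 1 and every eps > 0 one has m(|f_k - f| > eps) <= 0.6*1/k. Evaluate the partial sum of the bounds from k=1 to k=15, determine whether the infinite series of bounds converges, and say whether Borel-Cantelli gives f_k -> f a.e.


Step 1: List the terms 0.6*1/k for k = 1 to 15:
  k=1: 0.6
  k=2: 0.3
  k=3: 0.2
  k=4: 0.15
  k=5: 0.12
  k=6: 0.1
  k=7: 0.085714
  k=8: 0.075
  k=9: 0.066667
  k=10: 0.06
  k=11: 0.054545
  k=12: 0.05
  k=13: 0.046154
  k=14: 0.042857
  k=15: 0.04
Step 2: Partial sum = 0.6 + 0.3 + 0.2 + 0.15 + 0.12 + 0.1 + 0.085714 + 0.075 + 0.066667 + 0.06 + 0.054545 + 0.05 + 0.046154 + 0.042857 + 0.04
     = 1.990937
Step 3: The full series sum_(k>=1) 0.6*1/k diverges (harmonic series, p = 1; a nonzero constant multiple of a divergent series diverges).
Step 4: The (first) Borel-Cantelli lemma requires a summable sequence of measures, so it does not apply here;
        from this bound alone no conclusion about a.e. convergence can be drawn (convergence in measure still
        gives an a.e.-convergent subsequence, but not a.e. convergence of the whole sequence).
Conclusion: series diverges; Borel-Cantelli is inconclusive about a.e. convergence of f_k.


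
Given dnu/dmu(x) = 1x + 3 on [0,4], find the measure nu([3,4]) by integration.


nu(A) = integral_A (dnu/dmu) dmu = integral_3^4 (1x + 3) dx
Step 1: Antiderivative F(x) = (1/2)x^2 + 3x
Step 2: F(4) = (1/2)*4^2 + 3*4 = 8 + 12 = 20
Step 3: F(3) = (1/2)*3^2 + 3*3 = 4.5 + 9 = 13.5
Step 4: nu([3,4]) = F(4) - F(3) = 20 - 13.5 = 6.5


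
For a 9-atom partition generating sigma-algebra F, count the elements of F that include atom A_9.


Each element of F is a union of some subset S of the 9 atoms.
The element contains A_9 iff A_9 is in S.
So we count subsets S of {A_1,...,A_9} with A_9 in S: choose freely among the other 8 atoms.
Count = 2^(9-1) = 2^8 = 256.


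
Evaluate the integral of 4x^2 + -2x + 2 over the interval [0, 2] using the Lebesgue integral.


The Lebesgue integral of a Riemann-integrable function agrees with the Riemann integral.
Antiderivative F(x) = (4/3)x^3 + (-2/2)x^2 + 2x
F(2) = (4/3)*2^3 + (-2/2)*2^2 + 2*2
     = (4/3)*8 + (-2/2)*4 + 2*2
     = 10.666667 + -4 + 4
     = 10.666667
F(0) = 0.0
Integral = F(2) - F(0) = 10.666667 - 0.0 = 10.666667
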